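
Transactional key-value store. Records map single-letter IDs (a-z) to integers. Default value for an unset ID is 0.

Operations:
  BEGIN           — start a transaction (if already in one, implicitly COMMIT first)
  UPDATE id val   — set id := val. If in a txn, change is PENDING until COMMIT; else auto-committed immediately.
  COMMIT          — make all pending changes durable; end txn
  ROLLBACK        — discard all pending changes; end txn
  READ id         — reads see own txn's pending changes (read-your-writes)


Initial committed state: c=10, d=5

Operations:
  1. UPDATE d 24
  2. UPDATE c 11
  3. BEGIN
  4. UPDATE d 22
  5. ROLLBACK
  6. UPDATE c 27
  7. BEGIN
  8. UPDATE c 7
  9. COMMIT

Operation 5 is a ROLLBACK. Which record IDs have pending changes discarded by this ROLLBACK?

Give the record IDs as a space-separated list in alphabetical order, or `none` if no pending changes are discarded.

Initial committed: {c=10, d=5}
Op 1: UPDATE d=24 (auto-commit; committed d=24)
Op 2: UPDATE c=11 (auto-commit; committed c=11)
Op 3: BEGIN: in_txn=True, pending={}
Op 4: UPDATE d=22 (pending; pending now {d=22})
Op 5: ROLLBACK: discarded pending ['d']; in_txn=False
Op 6: UPDATE c=27 (auto-commit; committed c=27)
Op 7: BEGIN: in_txn=True, pending={}
Op 8: UPDATE c=7 (pending; pending now {c=7})
Op 9: COMMIT: merged ['c'] into committed; committed now {c=7, d=24}
ROLLBACK at op 5 discards: ['d']

Answer: d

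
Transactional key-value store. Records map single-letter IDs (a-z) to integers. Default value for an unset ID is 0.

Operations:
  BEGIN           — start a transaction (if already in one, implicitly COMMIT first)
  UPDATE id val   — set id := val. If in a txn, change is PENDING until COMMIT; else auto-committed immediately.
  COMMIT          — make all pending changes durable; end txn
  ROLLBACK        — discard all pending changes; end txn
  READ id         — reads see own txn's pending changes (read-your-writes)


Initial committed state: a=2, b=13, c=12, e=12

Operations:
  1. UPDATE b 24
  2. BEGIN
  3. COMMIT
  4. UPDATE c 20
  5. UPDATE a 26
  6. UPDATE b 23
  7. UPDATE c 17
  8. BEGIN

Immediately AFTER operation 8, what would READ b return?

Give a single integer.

Answer: 23

Derivation:
Initial committed: {a=2, b=13, c=12, e=12}
Op 1: UPDATE b=24 (auto-commit; committed b=24)
Op 2: BEGIN: in_txn=True, pending={}
Op 3: COMMIT: merged [] into committed; committed now {a=2, b=24, c=12, e=12}
Op 4: UPDATE c=20 (auto-commit; committed c=20)
Op 5: UPDATE a=26 (auto-commit; committed a=26)
Op 6: UPDATE b=23 (auto-commit; committed b=23)
Op 7: UPDATE c=17 (auto-commit; committed c=17)
Op 8: BEGIN: in_txn=True, pending={}
After op 8: visible(b) = 23 (pending={}, committed={a=26, b=23, c=17, e=12})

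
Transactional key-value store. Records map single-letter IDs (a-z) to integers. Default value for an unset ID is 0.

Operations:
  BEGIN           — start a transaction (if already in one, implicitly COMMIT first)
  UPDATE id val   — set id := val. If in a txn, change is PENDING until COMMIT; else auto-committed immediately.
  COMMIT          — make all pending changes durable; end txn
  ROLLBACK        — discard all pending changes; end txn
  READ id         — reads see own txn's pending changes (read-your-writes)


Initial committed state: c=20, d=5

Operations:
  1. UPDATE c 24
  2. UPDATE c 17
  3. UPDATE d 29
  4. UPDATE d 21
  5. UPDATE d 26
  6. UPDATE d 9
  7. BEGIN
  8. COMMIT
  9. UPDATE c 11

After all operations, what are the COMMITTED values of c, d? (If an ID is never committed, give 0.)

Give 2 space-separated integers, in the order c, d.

Initial committed: {c=20, d=5}
Op 1: UPDATE c=24 (auto-commit; committed c=24)
Op 2: UPDATE c=17 (auto-commit; committed c=17)
Op 3: UPDATE d=29 (auto-commit; committed d=29)
Op 4: UPDATE d=21 (auto-commit; committed d=21)
Op 5: UPDATE d=26 (auto-commit; committed d=26)
Op 6: UPDATE d=9 (auto-commit; committed d=9)
Op 7: BEGIN: in_txn=True, pending={}
Op 8: COMMIT: merged [] into committed; committed now {c=17, d=9}
Op 9: UPDATE c=11 (auto-commit; committed c=11)
Final committed: {c=11, d=9}

Answer: 11 9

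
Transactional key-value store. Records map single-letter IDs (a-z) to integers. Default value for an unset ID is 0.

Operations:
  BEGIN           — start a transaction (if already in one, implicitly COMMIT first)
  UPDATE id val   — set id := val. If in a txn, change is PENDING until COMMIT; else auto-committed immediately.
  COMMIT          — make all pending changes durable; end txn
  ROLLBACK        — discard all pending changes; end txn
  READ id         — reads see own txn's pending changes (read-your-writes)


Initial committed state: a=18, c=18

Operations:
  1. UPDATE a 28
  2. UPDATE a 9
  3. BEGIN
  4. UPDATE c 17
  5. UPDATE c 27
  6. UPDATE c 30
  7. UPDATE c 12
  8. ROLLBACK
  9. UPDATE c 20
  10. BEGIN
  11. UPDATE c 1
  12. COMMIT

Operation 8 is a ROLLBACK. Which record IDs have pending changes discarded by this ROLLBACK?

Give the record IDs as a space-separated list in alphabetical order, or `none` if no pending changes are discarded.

Initial committed: {a=18, c=18}
Op 1: UPDATE a=28 (auto-commit; committed a=28)
Op 2: UPDATE a=9 (auto-commit; committed a=9)
Op 3: BEGIN: in_txn=True, pending={}
Op 4: UPDATE c=17 (pending; pending now {c=17})
Op 5: UPDATE c=27 (pending; pending now {c=27})
Op 6: UPDATE c=30 (pending; pending now {c=30})
Op 7: UPDATE c=12 (pending; pending now {c=12})
Op 8: ROLLBACK: discarded pending ['c']; in_txn=False
Op 9: UPDATE c=20 (auto-commit; committed c=20)
Op 10: BEGIN: in_txn=True, pending={}
Op 11: UPDATE c=1 (pending; pending now {c=1})
Op 12: COMMIT: merged ['c'] into committed; committed now {a=9, c=1}
ROLLBACK at op 8 discards: ['c']

Answer: c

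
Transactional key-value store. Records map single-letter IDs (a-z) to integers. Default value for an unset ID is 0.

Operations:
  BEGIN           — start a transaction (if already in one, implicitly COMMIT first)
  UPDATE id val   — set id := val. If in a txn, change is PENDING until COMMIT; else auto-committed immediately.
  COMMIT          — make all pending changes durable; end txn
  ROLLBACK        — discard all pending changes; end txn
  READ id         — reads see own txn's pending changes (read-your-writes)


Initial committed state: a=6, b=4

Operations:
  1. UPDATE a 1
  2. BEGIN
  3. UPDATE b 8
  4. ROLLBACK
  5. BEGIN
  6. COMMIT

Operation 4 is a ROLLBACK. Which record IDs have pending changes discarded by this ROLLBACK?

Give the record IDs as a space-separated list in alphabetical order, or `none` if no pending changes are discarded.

Answer: b

Derivation:
Initial committed: {a=6, b=4}
Op 1: UPDATE a=1 (auto-commit; committed a=1)
Op 2: BEGIN: in_txn=True, pending={}
Op 3: UPDATE b=8 (pending; pending now {b=8})
Op 4: ROLLBACK: discarded pending ['b']; in_txn=False
Op 5: BEGIN: in_txn=True, pending={}
Op 6: COMMIT: merged [] into committed; committed now {a=1, b=4}
ROLLBACK at op 4 discards: ['b']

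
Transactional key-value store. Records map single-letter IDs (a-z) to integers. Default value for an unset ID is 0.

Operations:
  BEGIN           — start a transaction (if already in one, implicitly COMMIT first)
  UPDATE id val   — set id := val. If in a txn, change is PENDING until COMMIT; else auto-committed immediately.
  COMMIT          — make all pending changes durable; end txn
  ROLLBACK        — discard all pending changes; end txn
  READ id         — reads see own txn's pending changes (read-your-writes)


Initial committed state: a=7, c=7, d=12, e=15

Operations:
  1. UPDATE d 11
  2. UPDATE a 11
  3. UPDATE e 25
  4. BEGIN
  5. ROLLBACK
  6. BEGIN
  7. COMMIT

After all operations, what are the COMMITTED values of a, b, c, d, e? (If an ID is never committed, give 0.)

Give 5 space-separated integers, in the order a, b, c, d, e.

Initial committed: {a=7, c=7, d=12, e=15}
Op 1: UPDATE d=11 (auto-commit; committed d=11)
Op 2: UPDATE a=11 (auto-commit; committed a=11)
Op 3: UPDATE e=25 (auto-commit; committed e=25)
Op 4: BEGIN: in_txn=True, pending={}
Op 5: ROLLBACK: discarded pending []; in_txn=False
Op 6: BEGIN: in_txn=True, pending={}
Op 7: COMMIT: merged [] into committed; committed now {a=11, c=7, d=11, e=25}
Final committed: {a=11, c=7, d=11, e=25}

Answer: 11 0 7 11 25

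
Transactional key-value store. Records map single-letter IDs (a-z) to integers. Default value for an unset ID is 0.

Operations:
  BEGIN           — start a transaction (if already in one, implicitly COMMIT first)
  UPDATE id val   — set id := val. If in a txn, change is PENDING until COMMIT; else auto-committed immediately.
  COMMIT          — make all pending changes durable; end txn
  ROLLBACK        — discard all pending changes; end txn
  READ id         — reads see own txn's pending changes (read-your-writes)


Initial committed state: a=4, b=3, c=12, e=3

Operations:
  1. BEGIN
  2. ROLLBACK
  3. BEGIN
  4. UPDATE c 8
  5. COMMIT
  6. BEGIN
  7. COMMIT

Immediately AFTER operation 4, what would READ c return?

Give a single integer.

Initial committed: {a=4, b=3, c=12, e=3}
Op 1: BEGIN: in_txn=True, pending={}
Op 2: ROLLBACK: discarded pending []; in_txn=False
Op 3: BEGIN: in_txn=True, pending={}
Op 4: UPDATE c=8 (pending; pending now {c=8})
After op 4: visible(c) = 8 (pending={c=8}, committed={a=4, b=3, c=12, e=3})

Answer: 8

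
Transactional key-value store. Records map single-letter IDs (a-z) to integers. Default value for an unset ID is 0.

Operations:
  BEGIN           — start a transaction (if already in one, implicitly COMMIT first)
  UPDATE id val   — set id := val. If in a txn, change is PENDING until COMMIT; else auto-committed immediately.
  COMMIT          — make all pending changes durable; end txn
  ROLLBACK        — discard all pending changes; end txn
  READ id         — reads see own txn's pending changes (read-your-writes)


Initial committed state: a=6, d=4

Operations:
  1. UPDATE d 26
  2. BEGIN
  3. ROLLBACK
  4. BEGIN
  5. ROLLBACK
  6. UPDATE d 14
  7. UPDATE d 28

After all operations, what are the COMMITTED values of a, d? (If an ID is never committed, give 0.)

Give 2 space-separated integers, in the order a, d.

Answer: 6 28

Derivation:
Initial committed: {a=6, d=4}
Op 1: UPDATE d=26 (auto-commit; committed d=26)
Op 2: BEGIN: in_txn=True, pending={}
Op 3: ROLLBACK: discarded pending []; in_txn=False
Op 4: BEGIN: in_txn=True, pending={}
Op 5: ROLLBACK: discarded pending []; in_txn=False
Op 6: UPDATE d=14 (auto-commit; committed d=14)
Op 7: UPDATE d=28 (auto-commit; committed d=28)
Final committed: {a=6, d=28}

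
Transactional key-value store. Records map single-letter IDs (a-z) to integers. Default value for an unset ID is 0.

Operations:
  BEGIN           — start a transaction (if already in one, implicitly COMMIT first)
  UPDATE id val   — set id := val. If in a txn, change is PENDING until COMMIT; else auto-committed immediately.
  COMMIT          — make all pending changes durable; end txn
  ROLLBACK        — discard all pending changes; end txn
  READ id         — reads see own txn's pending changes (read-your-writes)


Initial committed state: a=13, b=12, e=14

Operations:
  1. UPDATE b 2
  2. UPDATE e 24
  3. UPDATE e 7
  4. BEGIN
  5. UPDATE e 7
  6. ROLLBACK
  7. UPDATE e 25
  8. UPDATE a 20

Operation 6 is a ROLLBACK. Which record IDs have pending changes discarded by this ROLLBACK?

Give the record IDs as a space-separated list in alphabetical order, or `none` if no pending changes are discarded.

Answer: e

Derivation:
Initial committed: {a=13, b=12, e=14}
Op 1: UPDATE b=2 (auto-commit; committed b=2)
Op 2: UPDATE e=24 (auto-commit; committed e=24)
Op 3: UPDATE e=7 (auto-commit; committed e=7)
Op 4: BEGIN: in_txn=True, pending={}
Op 5: UPDATE e=7 (pending; pending now {e=7})
Op 6: ROLLBACK: discarded pending ['e']; in_txn=False
Op 7: UPDATE e=25 (auto-commit; committed e=25)
Op 8: UPDATE a=20 (auto-commit; committed a=20)
ROLLBACK at op 6 discards: ['e']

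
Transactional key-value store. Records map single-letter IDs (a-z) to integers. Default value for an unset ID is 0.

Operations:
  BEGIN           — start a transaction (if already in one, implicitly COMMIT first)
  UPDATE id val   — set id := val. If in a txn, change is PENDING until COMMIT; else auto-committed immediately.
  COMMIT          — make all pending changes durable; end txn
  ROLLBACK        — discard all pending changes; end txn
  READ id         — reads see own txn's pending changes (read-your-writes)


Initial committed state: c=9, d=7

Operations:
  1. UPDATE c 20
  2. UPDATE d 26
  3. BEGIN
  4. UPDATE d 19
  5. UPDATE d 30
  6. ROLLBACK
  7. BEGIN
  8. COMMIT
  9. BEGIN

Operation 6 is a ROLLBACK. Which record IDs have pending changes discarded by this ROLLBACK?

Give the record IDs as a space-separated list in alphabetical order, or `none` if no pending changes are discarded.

Initial committed: {c=9, d=7}
Op 1: UPDATE c=20 (auto-commit; committed c=20)
Op 2: UPDATE d=26 (auto-commit; committed d=26)
Op 3: BEGIN: in_txn=True, pending={}
Op 4: UPDATE d=19 (pending; pending now {d=19})
Op 5: UPDATE d=30 (pending; pending now {d=30})
Op 6: ROLLBACK: discarded pending ['d']; in_txn=False
Op 7: BEGIN: in_txn=True, pending={}
Op 8: COMMIT: merged [] into committed; committed now {c=20, d=26}
Op 9: BEGIN: in_txn=True, pending={}
ROLLBACK at op 6 discards: ['d']

Answer: d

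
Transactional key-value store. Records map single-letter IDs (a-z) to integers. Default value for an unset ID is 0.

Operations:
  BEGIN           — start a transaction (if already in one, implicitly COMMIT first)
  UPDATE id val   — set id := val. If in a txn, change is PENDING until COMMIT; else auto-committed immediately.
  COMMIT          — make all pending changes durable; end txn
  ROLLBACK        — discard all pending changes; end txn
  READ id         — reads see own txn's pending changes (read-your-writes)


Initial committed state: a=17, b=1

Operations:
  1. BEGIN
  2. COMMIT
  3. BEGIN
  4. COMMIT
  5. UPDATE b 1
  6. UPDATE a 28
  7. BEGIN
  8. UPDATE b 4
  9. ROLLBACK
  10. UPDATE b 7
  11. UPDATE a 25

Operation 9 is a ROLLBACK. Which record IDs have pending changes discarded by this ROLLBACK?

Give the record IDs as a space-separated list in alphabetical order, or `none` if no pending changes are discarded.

Answer: b

Derivation:
Initial committed: {a=17, b=1}
Op 1: BEGIN: in_txn=True, pending={}
Op 2: COMMIT: merged [] into committed; committed now {a=17, b=1}
Op 3: BEGIN: in_txn=True, pending={}
Op 4: COMMIT: merged [] into committed; committed now {a=17, b=1}
Op 5: UPDATE b=1 (auto-commit; committed b=1)
Op 6: UPDATE a=28 (auto-commit; committed a=28)
Op 7: BEGIN: in_txn=True, pending={}
Op 8: UPDATE b=4 (pending; pending now {b=4})
Op 9: ROLLBACK: discarded pending ['b']; in_txn=False
Op 10: UPDATE b=7 (auto-commit; committed b=7)
Op 11: UPDATE a=25 (auto-commit; committed a=25)
ROLLBACK at op 9 discards: ['b']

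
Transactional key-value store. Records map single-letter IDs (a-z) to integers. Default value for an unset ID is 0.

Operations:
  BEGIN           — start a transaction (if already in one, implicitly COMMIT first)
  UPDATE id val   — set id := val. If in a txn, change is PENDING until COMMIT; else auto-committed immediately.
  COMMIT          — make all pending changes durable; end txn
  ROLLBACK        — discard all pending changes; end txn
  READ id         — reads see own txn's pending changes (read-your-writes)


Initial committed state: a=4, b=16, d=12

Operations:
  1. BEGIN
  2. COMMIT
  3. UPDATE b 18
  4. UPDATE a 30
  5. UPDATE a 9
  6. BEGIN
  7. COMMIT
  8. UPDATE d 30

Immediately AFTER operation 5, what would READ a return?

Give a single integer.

Initial committed: {a=4, b=16, d=12}
Op 1: BEGIN: in_txn=True, pending={}
Op 2: COMMIT: merged [] into committed; committed now {a=4, b=16, d=12}
Op 3: UPDATE b=18 (auto-commit; committed b=18)
Op 4: UPDATE a=30 (auto-commit; committed a=30)
Op 5: UPDATE a=9 (auto-commit; committed a=9)
After op 5: visible(a) = 9 (pending={}, committed={a=9, b=18, d=12})

Answer: 9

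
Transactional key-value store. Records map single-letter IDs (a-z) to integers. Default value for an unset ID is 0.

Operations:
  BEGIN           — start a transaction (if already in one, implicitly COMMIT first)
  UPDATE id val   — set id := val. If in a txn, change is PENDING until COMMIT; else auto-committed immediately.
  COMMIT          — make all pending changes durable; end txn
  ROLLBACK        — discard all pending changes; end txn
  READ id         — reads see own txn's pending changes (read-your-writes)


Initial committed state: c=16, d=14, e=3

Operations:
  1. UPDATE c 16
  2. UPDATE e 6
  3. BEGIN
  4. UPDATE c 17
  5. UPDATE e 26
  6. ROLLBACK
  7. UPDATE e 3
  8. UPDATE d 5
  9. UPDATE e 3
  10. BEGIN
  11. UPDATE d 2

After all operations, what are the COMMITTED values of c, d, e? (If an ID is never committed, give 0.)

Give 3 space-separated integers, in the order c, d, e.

Answer: 16 5 3

Derivation:
Initial committed: {c=16, d=14, e=3}
Op 1: UPDATE c=16 (auto-commit; committed c=16)
Op 2: UPDATE e=6 (auto-commit; committed e=6)
Op 3: BEGIN: in_txn=True, pending={}
Op 4: UPDATE c=17 (pending; pending now {c=17})
Op 5: UPDATE e=26 (pending; pending now {c=17, e=26})
Op 6: ROLLBACK: discarded pending ['c', 'e']; in_txn=False
Op 7: UPDATE e=3 (auto-commit; committed e=3)
Op 8: UPDATE d=5 (auto-commit; committed d=5)
Op 9: UPDATE e=3 (auto-commit; committed e=3)
Op 10: BEGIN: in_txn=True, pending={}
Op 11: UPDATE d=2 (pending; pending now {d=2})
Final committed: {c=16, d=5, e=3}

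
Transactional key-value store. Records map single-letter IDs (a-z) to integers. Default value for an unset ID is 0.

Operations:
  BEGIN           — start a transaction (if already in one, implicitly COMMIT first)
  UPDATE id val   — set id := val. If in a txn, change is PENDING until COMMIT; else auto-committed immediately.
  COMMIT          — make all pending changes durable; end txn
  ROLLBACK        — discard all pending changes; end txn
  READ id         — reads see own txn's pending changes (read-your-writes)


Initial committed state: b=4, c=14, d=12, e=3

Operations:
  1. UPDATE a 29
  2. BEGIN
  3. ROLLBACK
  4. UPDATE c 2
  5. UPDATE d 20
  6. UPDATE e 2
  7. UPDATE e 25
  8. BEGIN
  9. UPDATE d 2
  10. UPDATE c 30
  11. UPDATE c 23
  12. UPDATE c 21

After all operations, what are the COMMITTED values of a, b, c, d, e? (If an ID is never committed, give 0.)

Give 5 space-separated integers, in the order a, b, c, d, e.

Answer: 29 4 2 20 25

Derivation:
Initial committed: {b=4, c=14, d=12, e=3}
Op 1: UPDATE a=29 (auto-commit; committed a=29)
Op 2: BEGIN: in_txn=True, pending={}
Op 3: ROLLBACK: discarded pending []; in_txn=False
Op 4: UPDATE c=2 (auto-commit; committed c=2)
Op 5: UPDATE d=20 (auto-commit; committed d=20)
Op 6: UPDATE e=2 (auto-commit; committed e=2)
Op 7: UPDATE e=25 (auto-commit; committed e=25)
Op 8: BEGIN: in_txn=True, pending={}
Op 9: UPDATE d=2 (pending; pending now {d=2})
Op 10: UPDATE c=30 (pending; pending now {c=30, d=2})
Op 11: UPDATE c=23 (pending; pending now {c=23, d=2})
Op 12: UPDATE c=21 (pending; pending now {c=21, d=2})
Final committed: {a=29, b=4, c=2, d=20, e=25}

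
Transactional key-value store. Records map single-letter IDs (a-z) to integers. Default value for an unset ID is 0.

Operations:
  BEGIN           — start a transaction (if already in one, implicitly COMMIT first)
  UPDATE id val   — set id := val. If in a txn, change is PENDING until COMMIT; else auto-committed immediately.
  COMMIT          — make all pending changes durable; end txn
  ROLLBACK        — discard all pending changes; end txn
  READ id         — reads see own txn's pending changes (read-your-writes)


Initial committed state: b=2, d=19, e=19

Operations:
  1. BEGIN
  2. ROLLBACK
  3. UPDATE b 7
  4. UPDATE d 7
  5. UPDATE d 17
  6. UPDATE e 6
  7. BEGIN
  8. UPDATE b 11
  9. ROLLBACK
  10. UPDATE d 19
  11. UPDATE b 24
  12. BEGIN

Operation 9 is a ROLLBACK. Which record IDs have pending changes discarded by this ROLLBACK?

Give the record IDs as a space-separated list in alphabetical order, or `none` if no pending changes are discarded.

Answer: b

Derivation:
Initial committed: {b=2, d=19, e=19}
Op 1: BEGIN: in_txn=True, pending={}
Op 2: ROLLBACK: discarded pending []; in_txn=False
Op 3: UPDATE b=7 (auto-commit; committed b=7)
Op 4: UPDATE d=7 (auto-commit; committed d=7)
Op 5: UPDATE d=17 (auto-commit; committed d=17)
Op 6: UPDATE e=6 (auto-commit; committed e=6)
Op 7: BEGIN: in_txn=True, pending={}
Op 8: UPDATE b=11 (pending; pending now {b=11})
Op 9: ROLLBACK: discarded pending ['b']; in_txn=False
Op 10: UPDATE d=19 (auto-commit; committed d=19)
Op 11: UPDATE b=24 (auto-commit; committed b=24)
Op 12: BEGIN: in_txn=True, pending={}
ROLLBACK at op 9 discards: ['b']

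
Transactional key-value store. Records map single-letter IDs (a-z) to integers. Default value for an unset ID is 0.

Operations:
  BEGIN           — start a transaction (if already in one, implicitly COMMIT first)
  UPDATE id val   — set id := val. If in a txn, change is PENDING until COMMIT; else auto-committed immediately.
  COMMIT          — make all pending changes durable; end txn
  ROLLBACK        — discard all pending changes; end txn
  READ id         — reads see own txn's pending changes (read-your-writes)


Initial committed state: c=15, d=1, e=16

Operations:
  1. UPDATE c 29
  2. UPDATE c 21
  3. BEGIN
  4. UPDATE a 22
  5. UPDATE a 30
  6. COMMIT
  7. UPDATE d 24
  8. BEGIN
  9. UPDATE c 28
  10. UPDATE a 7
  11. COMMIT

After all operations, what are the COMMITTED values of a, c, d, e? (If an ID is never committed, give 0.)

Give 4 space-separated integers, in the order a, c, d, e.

Initial committed: {c=15, d=1, e=16}
Op 1: UPDATE c=29 (auto-commit; committed c=29)
Op 2: UPDATE c=21 (auto-commit; committed c=21)
Op 3: BEGIN: in_txn=True, pending={}
Op 4: UPDATE a=22 (pending; pending now {a=22})
Op 5: UPDATE a=30 (pending; pending now {a=30})
Op 6: COMMIT: merged ['a'] into committed; committed now {a=30, c=21, d=1, e=16}
Op 7: UPDATE d=24 (auto-commit; committed d=24)
Op 8: BEGIN: in_txn=True, pending={}
Op 9: UPDATE c=28 (pending; pending now {c=28})
Op 10: UPDATE a=7 (pending; pending now {a=7, c=28})
Op 11: COMMIT: merged ['a', 'c'] into committed; committed now {a=7, c=28, d=24, e=16}
Final committed: {a=7, c=28, d=24, e=16}

Answer: 7 28 24 16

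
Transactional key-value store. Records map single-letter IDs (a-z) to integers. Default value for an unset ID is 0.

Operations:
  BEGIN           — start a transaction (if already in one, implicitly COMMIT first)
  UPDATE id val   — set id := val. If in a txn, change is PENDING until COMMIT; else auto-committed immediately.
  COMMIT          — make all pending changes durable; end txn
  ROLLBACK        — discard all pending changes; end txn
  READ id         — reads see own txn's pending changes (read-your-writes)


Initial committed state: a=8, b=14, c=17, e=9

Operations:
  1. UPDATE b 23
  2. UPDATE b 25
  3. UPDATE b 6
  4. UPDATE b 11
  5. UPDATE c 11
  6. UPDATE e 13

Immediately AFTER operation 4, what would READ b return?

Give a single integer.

Initial committed: {a=8, b=14, c=17, e=9}
Op 1: UPDATE b=23 (auto-commit; committed b=23)
Op 2: UPDATE b=25 (auto-commit; committed b=25)
Op 3: UPDATE b=6 (auto-commit; committed b=6)
Op 4: UPDATE b=11 (auto-commit; committed b=11)
After op 4: visible(b) = 11 (pending={}, committed={a=8, b=11, c=17, e=9})

Answer: 11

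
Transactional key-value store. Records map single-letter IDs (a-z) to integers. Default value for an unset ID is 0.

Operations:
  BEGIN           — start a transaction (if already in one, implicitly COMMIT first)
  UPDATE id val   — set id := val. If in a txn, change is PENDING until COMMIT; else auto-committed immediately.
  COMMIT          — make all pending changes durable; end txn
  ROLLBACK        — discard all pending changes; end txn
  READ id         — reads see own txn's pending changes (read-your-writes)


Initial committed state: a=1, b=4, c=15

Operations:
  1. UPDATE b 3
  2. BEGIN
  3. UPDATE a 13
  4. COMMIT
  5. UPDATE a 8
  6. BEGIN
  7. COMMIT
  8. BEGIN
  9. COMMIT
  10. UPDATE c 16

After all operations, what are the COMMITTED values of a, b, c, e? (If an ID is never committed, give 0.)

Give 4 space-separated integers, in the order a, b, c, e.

Answer: 8 3 16 0

Derivation:
Initial committed: {a=1, b=4, c=15}
Op 1: UPDATE b=3 (auto-commit; committed b=3)
Op 2: BEGIN: in_txn=True, pending={}
Op 3: UPDATE a=13 (pending; pending now {a=13})
Op 4: COMMIT: merged ['a'] into committed; committed now {a=13, b=3, c=15}
Op 5: UPDATE a=8 (auto-commit; committed a=8)
Op 6: BEGIN: in_txn=True, pending={}
Op 7: COMMIT: merged [] into committed; committed now {a=8, b=3, c=15}
Op 8: BEGIN: in_txn=True, pending={}
Op 9: COMMIT: merged [] into committed; committed now {a=8, b=3, c=15}
Op 10: UPDATE c=16 (auto-commit; committed c=16)
Final committed: {a=8, b=3, c=16}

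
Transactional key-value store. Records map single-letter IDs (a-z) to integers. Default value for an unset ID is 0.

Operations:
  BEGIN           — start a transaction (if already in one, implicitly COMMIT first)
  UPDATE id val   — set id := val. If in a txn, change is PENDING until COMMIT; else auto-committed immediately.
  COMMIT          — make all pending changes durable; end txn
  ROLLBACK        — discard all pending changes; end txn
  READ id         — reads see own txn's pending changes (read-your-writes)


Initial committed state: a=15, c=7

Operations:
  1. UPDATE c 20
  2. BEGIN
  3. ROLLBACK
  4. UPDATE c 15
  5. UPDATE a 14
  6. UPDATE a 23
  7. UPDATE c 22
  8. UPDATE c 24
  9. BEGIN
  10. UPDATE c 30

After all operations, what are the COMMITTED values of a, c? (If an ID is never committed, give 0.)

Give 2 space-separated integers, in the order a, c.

Answer: 23 24

Derivation:
Initial committed: {a=15, c=7}
Op 1: UPDATE c=20 (auto-commit; committed c=20)
Op 2: BEGIN: in_txn=True, pending={}
Op 3: ROLLBACK: discarded pending []; in_txn=False
Op 4: UPDATE c=15 (auto-commit; committed c=15)
Op 5: UPDATE a=14 (auto-commit; committed a=14)
Op 6: UPDATE a=23 (auto-commit; committed a=23)
Op 7: UPDATE c=22 (auto-commit; committed c=22)
Op 8: UPDATE c=24 (auto-commit; committed c=24)
Op 9: BEGIN: in_txn=True, pending={}
Op 10: UPDATE c=30 (pending; pending now {c=30})
Final committed: {a=23, c=24}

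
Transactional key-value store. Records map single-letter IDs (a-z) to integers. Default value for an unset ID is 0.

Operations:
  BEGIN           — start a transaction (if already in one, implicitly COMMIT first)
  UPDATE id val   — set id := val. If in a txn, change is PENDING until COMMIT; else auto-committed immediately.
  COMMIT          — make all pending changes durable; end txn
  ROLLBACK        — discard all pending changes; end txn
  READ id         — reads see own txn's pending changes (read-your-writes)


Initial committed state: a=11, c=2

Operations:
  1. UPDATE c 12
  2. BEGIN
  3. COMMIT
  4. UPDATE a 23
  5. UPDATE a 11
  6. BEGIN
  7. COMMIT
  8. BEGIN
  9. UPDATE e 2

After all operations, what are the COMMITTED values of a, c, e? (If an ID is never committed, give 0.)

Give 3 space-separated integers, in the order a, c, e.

Initial committed: {a=11, c=2}
Op 1: UPDATE c=12 (auto-commit; committed c=12)
Op 2: BEGIN: in_txn=True, pending={}
Op 3: COMMIT: merged [] into committed; committed now {a=11, c=12}
Op 4: UPDATE a=23 (auto-commit; committed a=23)
Op 5: UPDATE a=11 (auto-commit; committed a=11)
Op 6: BEGIN: in_txn=True, pending={}
Op 7: COMMIT: merged [] into committed; committed now {a=11, c=12}
Op 8: BEGIN: in_txn=True, pending={}
Op 9: UPDATE e=2 (pending; pending now {e=2})
Final committed: {a=11, c=12}

Answer: 11 12 0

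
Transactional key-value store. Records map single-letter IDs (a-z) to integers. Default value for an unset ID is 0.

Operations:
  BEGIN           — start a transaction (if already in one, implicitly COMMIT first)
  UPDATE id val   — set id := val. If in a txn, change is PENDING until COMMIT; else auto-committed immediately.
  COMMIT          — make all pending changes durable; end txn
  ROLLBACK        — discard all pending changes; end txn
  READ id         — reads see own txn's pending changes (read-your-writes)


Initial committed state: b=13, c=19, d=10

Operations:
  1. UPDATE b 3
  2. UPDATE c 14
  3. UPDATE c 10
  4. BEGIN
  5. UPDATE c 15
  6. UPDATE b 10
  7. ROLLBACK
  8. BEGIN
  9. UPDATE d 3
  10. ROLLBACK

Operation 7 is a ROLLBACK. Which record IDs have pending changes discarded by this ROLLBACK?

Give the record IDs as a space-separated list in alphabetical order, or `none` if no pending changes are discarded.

Initial committed: {b=13, c=19, d=10}
Op 1: UPDATE b=3 (auto-commit; committed b=3)
Op 2: UPDATE c=14 (auto-commit; committed c=14)
Op 3: UPDATE c=10 (auto-commit; committed c=10)
Op 4: BEGIN: in_txn=True, pending={}
Op 5: UPDATE c=15 (pending; pending now {c=15})
Op 6: UPDATE b=10 (pending; pending now {b=10, c=15})
Op 7: ROLLBACK: discarded pending ['b', 'c']; in_txn=False
Op 8: BEGIN: in_txn=True, pending={}
Op 9: UPDATE d=3 (pending; pending now {d=3})
Op 10: ROLLBACK: discarded pending ['d']; in_txn=False
ROLLBACK at op 7 discards: ['b', 'c']

Answer: b c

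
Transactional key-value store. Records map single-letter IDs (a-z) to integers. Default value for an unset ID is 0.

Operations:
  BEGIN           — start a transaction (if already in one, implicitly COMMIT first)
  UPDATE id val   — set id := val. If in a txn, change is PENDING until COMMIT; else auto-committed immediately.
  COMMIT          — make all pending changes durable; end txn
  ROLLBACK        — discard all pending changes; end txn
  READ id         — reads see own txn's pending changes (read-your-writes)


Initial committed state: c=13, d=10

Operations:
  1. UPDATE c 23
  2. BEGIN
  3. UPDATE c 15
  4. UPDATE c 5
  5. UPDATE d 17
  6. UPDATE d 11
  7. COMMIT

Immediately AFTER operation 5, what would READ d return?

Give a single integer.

Answer: 17

Derivation:
Initial committed: {c=13, d=10}
Op 1: UPDATE c=23 (auto-commit; committed c=23)
Op 2: BEGIN: in_txn=True, pending={}
Op 3: UPDATE c=15 (pending; pending now {c=15})
Op 4: UPDATE c=5 (pending; pending now {c=5})
Op 5: UPDATE d=17 (pending; pending now {c=5, d=17})
After op 5: visible(d) = 17 (pending={c=5, d=17}, committed={c=23, d=10})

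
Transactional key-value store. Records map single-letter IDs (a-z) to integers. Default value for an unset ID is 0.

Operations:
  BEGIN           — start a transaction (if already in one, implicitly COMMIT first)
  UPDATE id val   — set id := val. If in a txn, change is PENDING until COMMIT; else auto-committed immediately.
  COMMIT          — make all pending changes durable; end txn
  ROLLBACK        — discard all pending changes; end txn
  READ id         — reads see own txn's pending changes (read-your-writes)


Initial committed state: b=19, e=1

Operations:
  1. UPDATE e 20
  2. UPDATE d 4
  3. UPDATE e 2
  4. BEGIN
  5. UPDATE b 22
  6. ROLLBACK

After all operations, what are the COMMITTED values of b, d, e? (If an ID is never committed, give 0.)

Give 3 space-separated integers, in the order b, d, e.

Answer: 19 4 2

Derivation:
Initial committed: {b=19, e=1}
Op 1: UPDATE e=20 (auto-commit; committed e=20)
Op 2: UPDATE d=4 (auto-commit; committed d=4)
Op 3: UPDATE e=2 (auto-commit; committed e=2)
Op 4: BEGIN: in_txn=True, pending={}
Op 5: UPDATE b=22 (pending; pending now {b=22})
Op 6: ROLLBACK: discarded pending ['b']; in_txn=False
Final committed: {b=19, d=4, e=2}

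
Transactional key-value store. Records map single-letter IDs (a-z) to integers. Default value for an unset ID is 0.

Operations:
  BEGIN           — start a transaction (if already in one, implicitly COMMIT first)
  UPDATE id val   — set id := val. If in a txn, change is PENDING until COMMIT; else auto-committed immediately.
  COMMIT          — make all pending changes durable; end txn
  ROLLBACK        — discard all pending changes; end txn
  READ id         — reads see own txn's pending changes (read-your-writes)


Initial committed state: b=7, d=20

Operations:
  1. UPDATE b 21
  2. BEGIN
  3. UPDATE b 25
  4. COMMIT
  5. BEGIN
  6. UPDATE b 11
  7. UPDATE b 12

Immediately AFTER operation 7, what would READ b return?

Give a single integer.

Initial committed: {b=7, d=20}
Op 1: UPDATE b=21 (auto-commit; committed b=21)
Op 2: BEGIN: in_txn=True, pending={}
Op 3: UPDATE b=25 (pending; pending now {b=25})
Op 4: COMMIT: merged ['b'] into committed; committed now {b=25, d=20}
Op 5: BEGIN: in_txn=True, pending={}
Op 6: UPDATE b=11 (pending; pending now {b=11})
Op 7: UPDATE b=12 (pending; pending now {b=12})
After op 7: visible(b) = 12 (pending={b=12}, committed={b=25, d=20})

Answer: 12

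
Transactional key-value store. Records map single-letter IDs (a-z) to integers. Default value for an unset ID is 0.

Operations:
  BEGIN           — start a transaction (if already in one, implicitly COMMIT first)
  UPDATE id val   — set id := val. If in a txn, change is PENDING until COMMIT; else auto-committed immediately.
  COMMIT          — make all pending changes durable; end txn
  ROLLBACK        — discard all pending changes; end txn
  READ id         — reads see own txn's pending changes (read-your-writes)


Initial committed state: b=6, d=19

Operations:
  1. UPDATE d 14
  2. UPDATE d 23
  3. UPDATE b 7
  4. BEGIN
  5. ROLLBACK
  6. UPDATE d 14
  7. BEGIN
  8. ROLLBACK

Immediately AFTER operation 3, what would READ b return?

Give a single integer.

Answer: 7

Derivation:
Initial committed: {b=6, d=19}
Op 1: UPDATE d=14 (auto-commit; committed d=14)
Op 2: UPDATE d=23 (auto-commit; committed d=23)
Op 3: UPDATE b=7 (auto-commit; committed b=7)
After op 3: visible(b) = 7 (pending={}, committed={b=7, d=23})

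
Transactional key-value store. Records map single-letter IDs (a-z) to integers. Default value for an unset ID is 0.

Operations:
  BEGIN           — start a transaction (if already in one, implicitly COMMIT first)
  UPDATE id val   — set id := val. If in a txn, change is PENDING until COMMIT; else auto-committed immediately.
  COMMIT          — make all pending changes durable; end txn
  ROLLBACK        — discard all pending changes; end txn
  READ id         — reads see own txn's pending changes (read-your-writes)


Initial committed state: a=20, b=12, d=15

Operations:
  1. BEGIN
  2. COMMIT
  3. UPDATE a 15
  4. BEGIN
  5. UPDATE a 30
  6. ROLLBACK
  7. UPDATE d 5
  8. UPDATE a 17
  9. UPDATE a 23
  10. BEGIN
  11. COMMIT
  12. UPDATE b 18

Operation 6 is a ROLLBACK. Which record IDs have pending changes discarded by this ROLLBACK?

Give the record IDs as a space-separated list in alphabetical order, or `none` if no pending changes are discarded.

Initial committed: {a=20, b=12, d=15}
Op 1: BEGIN: in_txn=True, pending={}
Op 2: COMMIT: merged [] into committed; committed now {a=20, b=12, d=15}
Op 3: UPDATE a=15 (auto-commit; committed a=15)
Op 4: BEGIN: in_txn=True, pending={}
Op 5: UPDATE a=30 (pending; pending now {a=30})
Op 6: ROLLBACK: discarded pending ['a']; in_txn=False
Op 7: UPDATE d=5 (auto-commit; committed d=5)
Op 8: UPDATE a=17 (auto-commit; committed a=17)
Op 9: UPDATE a=23 (auto-commit; committed a=23)
Op 10: BEGIN: in_txn=True, pending={}
Op 11: COMMIT: merged [] into committed; committed now {a=23, b=12, d=5}
Op 12: UPDATE b=18 (auto-commit; committed b=18)
ROLLBACK at op 6 discards: ['a']

Answer: a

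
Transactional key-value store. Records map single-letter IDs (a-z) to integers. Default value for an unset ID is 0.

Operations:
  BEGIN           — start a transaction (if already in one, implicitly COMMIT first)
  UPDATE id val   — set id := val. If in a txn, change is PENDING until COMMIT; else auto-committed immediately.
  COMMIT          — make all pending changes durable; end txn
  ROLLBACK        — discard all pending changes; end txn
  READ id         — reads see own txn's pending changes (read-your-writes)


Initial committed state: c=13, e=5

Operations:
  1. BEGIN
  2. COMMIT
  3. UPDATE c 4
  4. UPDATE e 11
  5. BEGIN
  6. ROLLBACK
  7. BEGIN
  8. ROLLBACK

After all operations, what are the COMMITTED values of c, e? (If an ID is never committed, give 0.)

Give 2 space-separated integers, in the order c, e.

Initial committed: {c=13, e=5}
Op 1: BEGIN: in_txn=True, pending={}
Op 2: COMMIT: merged [] into committed; committed now {c=13, e=5}
Op 3: UPDATE c=4 (auto-commit; committed c=4)
Op 4: UPDATE e=11 (auto-commit; committed e=11)
Op 5: BEGIN: in_txn=True, pending={}
Op 6: ROLLBACK: discarded pending []; in_txn=False
Op 7: BEGIN: in_txn=True, pending={}
Op 8: ROLLBACK: discarded pending []; in_txn=False
Final committed: {c=4, e=11}

Answer: 4 11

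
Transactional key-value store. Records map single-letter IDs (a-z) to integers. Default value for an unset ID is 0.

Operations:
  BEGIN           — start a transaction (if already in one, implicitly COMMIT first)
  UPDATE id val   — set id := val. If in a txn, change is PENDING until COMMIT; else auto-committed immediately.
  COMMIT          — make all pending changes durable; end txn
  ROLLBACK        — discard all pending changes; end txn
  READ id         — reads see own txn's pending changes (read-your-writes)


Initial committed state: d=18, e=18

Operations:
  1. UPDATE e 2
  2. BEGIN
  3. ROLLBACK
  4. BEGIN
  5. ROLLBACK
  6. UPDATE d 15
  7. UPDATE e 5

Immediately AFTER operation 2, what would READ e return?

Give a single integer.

Answer: 2

Derivation:
Initial committed: {d=18, e=18}
Op 1: UPDATE e=2 (auto-commit; committed e=2)
Op 2: BEGIN: in_txn=True, pending={}
After op 2: visible(e) = 2 (pending={}, committed={d=18, e=2})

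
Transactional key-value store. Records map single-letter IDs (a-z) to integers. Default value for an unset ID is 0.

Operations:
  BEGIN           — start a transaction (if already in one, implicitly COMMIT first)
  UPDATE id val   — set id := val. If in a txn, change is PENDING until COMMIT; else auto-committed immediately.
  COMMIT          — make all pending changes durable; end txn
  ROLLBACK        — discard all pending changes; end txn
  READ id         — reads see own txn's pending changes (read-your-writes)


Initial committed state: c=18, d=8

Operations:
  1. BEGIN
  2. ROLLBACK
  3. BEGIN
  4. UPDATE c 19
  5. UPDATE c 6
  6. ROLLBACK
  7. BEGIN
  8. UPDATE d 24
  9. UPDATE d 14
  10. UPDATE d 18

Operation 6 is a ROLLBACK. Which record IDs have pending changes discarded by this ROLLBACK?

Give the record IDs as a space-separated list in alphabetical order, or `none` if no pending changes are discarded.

Initial committed: {c=18, d=8}
Op 1: BEGIN: in_txn=True, pending={}
Op 2: ROLLBACK: discarded pending []; in_txn=False
Op 3: BEGIN: in_txn=True, pending={}
Op 4: UPDATE c=19 (pending; pending now {c=19})
Op 5: UPDATE c=6 (pending; pending now {c=6})
Op 6: ROLLBACK: discarded pending ['c']; in_txn=False
Op 7: BEGIN: in_txn=True, pending={}
Op 8: UPDATE d=24 (pending; pending now {d=24})
Op 9: UPDATE d=14 (pending; pending now {d=14})
Op 10: UPDATE d=18 (pending; pending now {d=18})
ROLLBACK at op 6 discards: ['c']

Answer: c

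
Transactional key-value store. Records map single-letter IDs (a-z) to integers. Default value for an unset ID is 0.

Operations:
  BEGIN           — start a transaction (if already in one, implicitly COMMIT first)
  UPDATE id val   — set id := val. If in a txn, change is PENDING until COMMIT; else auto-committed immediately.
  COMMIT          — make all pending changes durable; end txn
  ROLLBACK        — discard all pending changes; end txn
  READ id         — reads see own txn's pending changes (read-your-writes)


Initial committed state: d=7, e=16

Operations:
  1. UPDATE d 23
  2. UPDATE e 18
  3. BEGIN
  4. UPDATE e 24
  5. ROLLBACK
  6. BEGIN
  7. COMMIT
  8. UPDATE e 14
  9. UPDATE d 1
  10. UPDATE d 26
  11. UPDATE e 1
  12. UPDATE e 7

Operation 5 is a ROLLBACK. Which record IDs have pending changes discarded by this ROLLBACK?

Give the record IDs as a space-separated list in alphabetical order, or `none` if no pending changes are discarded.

Initial committed: {d=7, e=16}
Op 1: UPDATE d=23 (auto-commit; committed d=23)
Op 2: UPDATE e=18 (auto-commit; committed e=18)
Op 3: BEGIN: in_txn=True, pending={}
Op 4: UPDATE e=24 (pending; pending now {e=24})
Op 5: ROLLBACK: discarded pending ['e']; in_txn=False
Op 6: BEGIN: in_txn=True, pending={}
Op 7: COMMIT: merged [] into committed; committed now {d=23, e=18}
Op 8: UPDATE e=14 (auto-commit; committed e=14)
Op 9: UPDATE d=1 (auto-commit; committed d=1)
Op 10: UPDATE d=26 (auto-commit; committed d=26)
Op 11: UPDATE e=1 (auto-commit; committed e=1)
Op 12: UPDATE e=7 (auto-commit; committed e=7)
ROLLBACK at op 5 discards: ['e']

Answer: e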